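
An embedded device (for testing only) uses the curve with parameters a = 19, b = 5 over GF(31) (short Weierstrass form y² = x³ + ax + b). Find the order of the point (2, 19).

2P: tangent at (2, 19): λ = (3·2² + 19)/(2·19) ≡ 0/7. 7⁻¹ ≡ 9 (mod 31), so λ ≡ 0·9 ≡ 0.
  x = λ² - 2 - 2 = 0 - 4 ≡ 27; y = λ·(2 - 27) - 19 ≡ 12. → (27, 12)
3P: (27, 12) + (2, 19). λ = (19 - 12)/(2 - 27) ≡ 7/6 mod 31. 6⁻¹ ≡ 26 (mod 31), so λ ≡ 27.
  x = λ² - 27 - 2 = 729 - 29 ≡ 18; y = λ·(27 - 18) - 12 ≡ 14. → (18, 14)
4P: (18, 14) + (2, 19). λ = (19 - 14)/(2 - 18) ≡ 5/15 mod 31. 15⁻¹ ≡ 29 (mod 31) since 15·29 = 435 ≡ 1, so λ ≡ 21.
  x = λ² - 18 - 2 = 441 - 20 ≡ 18; y = λ·(18 - 18) - 14 ≡ 17. → (18, 17)
5P: (18, 17) + (2, 19). λ = (19 - 17)/(2 - 18) ≡ 2/15 mod 31. 15⁻¹ ≡ 29 (mod 31), so λ ≡ 27.
  x = λ² - 18 - 2 = 729 - 20 ≡ 27; y = λ·(18 - 27) - 17 ≡ 19. → (27, 19)
6P: (27, 19) + (2, 19). λ = (19 - 19)/(2 - 27) ≡ 0/6 mod 31. 6⁻¹ ≡ 26 (mod 31), so λ ≡ 0.
  x = λ² - 27 - 2 = 0 - 29 ≡ 2; y = λ·(27 - 2) - 19 ≡ 12. → (2, 12)
7P: (2, 12) + (2, 19): same x and y₁ ≡ -y₂, so the sum is the point at infinity.
7P = the point at infinity, so the order is 7.

7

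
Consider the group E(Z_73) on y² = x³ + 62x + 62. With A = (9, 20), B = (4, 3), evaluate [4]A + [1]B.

First 4A:
Repeated addition: build up to 4A.
2A: tangent at (9, 20): λ = (3·9² + 62)/(2·20) ≡ 13/40. 40⁻¹ ≡ 42 (mod 73), so λ ≡ 13·42 ≡ 35.
  x = λ² - 9 - 9 = 1225 - 18 ≡ 39; y = λ·(9 - 39) - 20 ≡ 25. → (39, 25)
3A: (39, 25) + (9, 20). λ = (20 - 25)/(9 - 39) ≡ 68/43 mod 73. 43⁻¹ ≡ 17 (mod 73), so λ ≡ 61.
  x = λ² - 39 - 9 = 3721 - 48 ≡ 23; y = λ·(39 - 23) - 25 ≡ 2. → (23, 2)
4A: (23, 2) + (9, 20). λ = (20 - 2)/(9 - 23) ≡ 18/59 mod 73. 59⁻¹ ≡ 26 (mod 73), so λ ≡ 30.
  x = λ² - 23 - 9 = 900 - 32 ≡ 65; y = λ·(23 - 65) - 2 ≡ 52. → (65, 52)
4A = (65, 52).
Finally 4A + B:
(65, 52) + (4, 3). λ = (3 - 52)/(4 - 65) ≡ 24/12 mod 73. 12⁻¹ ≡ 67 (mod 73) since 12·67 = 804 ≡ 1, so λ ≡ 2.
  x = λ² - 65 - 4 = 4 - 69 ≡ 8; y = λ·(65 - 8) - 52 ≡ 62. → (8, 62)

(8, 62)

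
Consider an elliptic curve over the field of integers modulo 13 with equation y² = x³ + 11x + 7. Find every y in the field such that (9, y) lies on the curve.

4, 9

x³ + 11x + 7 = 835 ≡ 3 (mod 13).
Square roots of 3 mod 13: 4 and 9 (since 4² = 16 ≡ 3).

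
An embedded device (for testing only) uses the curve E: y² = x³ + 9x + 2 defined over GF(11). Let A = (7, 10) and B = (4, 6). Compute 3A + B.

(8, 5)

First 3A:
Repeated addition: build up to 3A.
2A: tangent at (7, 10): λ = (3·7² + 9)/(2·10) ≡ 2/9. 9⁻¹ ≡ 5 (mod 11) since 9·5 = 45 ≡ 1, so λ ≡ 2·5 ≡ 10.
  x = λ² - 7 - 7 = 100 - 14 ≡ 9; y = λ·(7 - 9) - 10 ≡ 3. → (9, 3)
3A: (9, 3) + (7, 10). λ = (10 - 3)/(7 - 9) ≡ 7/9 mod 11. 9⁻¹ ≡ 5 (mod 11) since 9·5 = 45 ≡ 1, so λ ≡ 2.
  x = λ² - 9 - 7 = 4 - 16 ≡ 10; y = λ·(9 - 10) - 3 ≡ 6. → (10, 6)
3A = (10, 6).
Finally 3A + B:
(10, 6) + (4, 6). λ = (6 - 6)/(4 - 10) ≡ 0/5 mod 11. 5⁻¹ ≡ 9 (mod 11) since 5·9 = 45 ≡ 1, so λ ≡ 0.
  x = λ² - 10 - 4 = 0 - 14 ≡ 8; y = λ·(10 - 8) - 6 ≡ 5. → (8, 5)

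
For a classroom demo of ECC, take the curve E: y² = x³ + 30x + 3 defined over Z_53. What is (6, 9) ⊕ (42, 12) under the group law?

(6, 9) + (42, 12). λ = (12 - 9)/(42 - 6) ≡ 3/36 mod 53. 36⁻¹ ≡ 28 (mod 53), so λ ≡ 31.
  x = λ² - 6 - 42 = 961 - 48 ≡ 12; y = λ·(6 - 12) - 9 ≡ 17. → (12, 17)

(12, 17)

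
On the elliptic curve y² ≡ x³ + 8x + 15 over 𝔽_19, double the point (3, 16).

tangent at (3, 16): λ = (3·3² + 8)/(2·16) ≡ 16/13. 13⁻¹ ≡ 3 (mod 19) since 13·3 = 39 ≡ 1, so λ ≡ 16·3 ≡ 10.
  x = λ² - 3 - 3 = 100 - 6 ≡ 18; y = λ·(3 - 18) - 16 ≡ 5. → (18, 5)

(18, 5)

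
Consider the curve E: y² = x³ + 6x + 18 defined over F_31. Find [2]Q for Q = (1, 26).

(14, 26)

tangent at (1, 26): λ = (3·1² + 6)/(2·26) ≡ 9/21. 21⁻¹ ≡ 3 (mod 31) since 21·3 = 63 ≡ 1, so λ ≡ 9·3 ≡ 27.
  x = λ² - 1 - 1 = 729 - 2 ≡ 14; y = λ·(1 - 14) - 26 ≡ 26. → (14, 26)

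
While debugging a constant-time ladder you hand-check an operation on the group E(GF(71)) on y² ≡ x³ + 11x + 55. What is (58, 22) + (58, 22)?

tangent at (58, 22): λ = (3·58² + 11)/(2·22) ≡ 21/44. 44⁻¹ ≡ 21 (mod 71), so λ ≡ 21·21 ≡ 15.
  x = λ² - 58 - 58 = 225 - 116 ≡ 38; y = λ·(58 - 38) - 22 ≡ 65. → (38, 65)

(38, 65)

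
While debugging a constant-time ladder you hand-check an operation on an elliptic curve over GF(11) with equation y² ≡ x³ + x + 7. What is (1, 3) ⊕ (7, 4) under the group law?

(7, 7)

(1, 3) + (7, 4). λ = (4 - 3)/(7 - 1) ≡ 1/6 mod 11. 6⁻¹ ≡ 2 (mod 11) since 6·2 = 12 ≡ 1, so λ ≡ 2.
  x = λ² - 1 - 7 = 4 - 8 ≡ 7; y = λ·(1 - 7) - 3 ≡ 7. → (7, 7)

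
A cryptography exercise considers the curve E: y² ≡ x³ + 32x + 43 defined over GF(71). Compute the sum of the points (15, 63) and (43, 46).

(15, 63) + (43, 46). λ = (46 - 63)/(43 - 15) ≡ 54/28 mod 71. 28⁻¹ ≡ 33 (mod 71) since 28·33 = 924 ≡ 1, so λ ≡ 7.
  x = λ² - 15 - 43 = 49 - 58 ≡ 62; y = λ·(15 - 62) - 63 ≡ 34. → (62, 34)

(62, 34)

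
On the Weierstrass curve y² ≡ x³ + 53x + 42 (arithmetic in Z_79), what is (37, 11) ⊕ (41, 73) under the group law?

(24, 72)

(37, 11) + (41, 73). λ = (73 - 11)/(41 - 37) ≡ 62/4 mod 79. 4⁻¹ ≡ 20 (mod 79) since 4·20 = 80 ≡ 1, so λ ≡ 55.
  x = λ² - 37 - 41 = 3025 - 78 ≡ 24; y = λ·(37 - 24) - 11 ≡ 72. → (24, 72)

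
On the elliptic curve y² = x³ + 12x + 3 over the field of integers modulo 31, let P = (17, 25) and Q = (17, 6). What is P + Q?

The two points share x = 17 and their y-coordinates satisfy 25 + 6 ≡ 0 (mod 31), so they are inverses. Their sum is 𝒪.

O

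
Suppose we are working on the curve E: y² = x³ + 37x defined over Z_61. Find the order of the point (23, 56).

10

2P: tangent at (23, 56): λ = (3·23² + 37)/(2·56) ≡ 38/51. 51⁻¹ ≡ 6 (mod 61) since 51·6 = 306 ≡ 1, so λ ≡ 38·6 ≡ 45.
  x = λ² - 23 - 23 = 2025 - 46 ≡ 27; y = λ·(23 - 27) - 56 ≡ 8. → (27, 8)
3P: (27, 8) + (23, 56). λ = (56 - 8)/(23 - 27) ≡ 48/57 mod 61. 57⁻¹ ≡ 15 (mod 61) since 57·15 = 855 ≡ 1, so λ ≡ 49.
  x = λ² - 27 - 23 = 2401 - 50 ≡ 33; y = λ·(27 - 33) - 8 ≡ 3. → (33, 3)
4P: (33, 3) + (23, 56). λ = (56 - 3)/(23 - 33) ≡ 53/51 mod 61. 51⁻¹ ≡ 6 (mod 61) since 51·6 = 306 ≡ 1, so λ ≡ 13.
  x = λ² - 33 - 23 = 169 - 56 ≡ 52; y = λ·(33 - 52) - 3 ≡ 55. → (52, 55)
5P: (52, 55) + (23, 56). λ = (56 - 55)/(23 - 52) ≡ 1/32 mod 61. 32⁻¹ ≡ 21 (mod 61) since 32·21 = 672 ≡ 1, so λ ≡ 21.
  x = λ² - 52 - 23 = 441 - 75 ≡ 0; y = λ·(52 - 0) - 55 ≡ 0. → (0, 0)
6P: (0, 0) + (23, 56). λ = (56 - 0)/(23 - 0) ≡ 56/23 mod 61. 23⁻¹ ≡ 8 (mod 61), so λ ≡ 21.
  x = λ² - 0 - 23 = 441 - 23 ≡ 52; y = λ·(0 - 52) - 0 ≡ 6. → (52, 6)
7P: (52, 6) + (23, 56). λ = (56 - 6)/(23 - 52) ≡ 50/32 mod 61. 32⁻¹ ≡ 21 (mod 61) since 32·21 = 672 ≡ 1, so λ ≡ 13.
  x = λ² - 52 - 23 = 169 - 75 ≡ 33; y = λ·(52 - 33) - 6 ≡ 58. → (33, 58)
8P: (33, 58) + (23, 56). λ = (56 - 58)/(23 - 33) ≡ 59/51 mod 61. 51⁻¹ ≡ 6 (mod 61), so λ ≡ 49.
  x = λ² - 33 - 23 = 2401 - 56 ≡ 27; y = λ·(33 - 27) - 58 ≡ 53. → (27, 53)
9P: (27, 53) + (23, 56). λ = (56 - 53)/(23 - 27) ≡ 3/57 mod 61. 57⁻¹ ≡ 15 (mod 61) since 57·15 = 855 ≡ 1, so λ ≡ 45.
  x = λ² - 27 - 23 = 2025 - 50 ≡ 23; y = λ·(27 - 23) - 53 ≡ 5. → (23, 5)
10P: (23, 5) + (23, 56): same x and y₁ ≡ -y₂, so the sum is O.
10P = O, so the order is 10.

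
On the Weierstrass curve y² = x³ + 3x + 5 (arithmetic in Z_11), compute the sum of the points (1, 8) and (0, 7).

(0, 4)

(1, 8) + (0, 7). λ = (7 - 8)/(0 - 1) ≡ 10/10 mod 11. 10⁻¹ ≡ 10 (mod 11), so λ ≡ 1.
  x = λ² - 1 - 0 = 1 - 1 ≡ 0; y = λ·(1 - 0) - 8 ≡ 4. → (0, 4)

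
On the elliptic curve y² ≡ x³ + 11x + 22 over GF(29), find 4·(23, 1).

(20, 8)

Write G = (23, 1).
Repeated addition: build up to 4G.
2G: tangent at (23, 1): λ = (3·23² + 11)/(2·1) ≡ 3/2. 2⁻¹ ≡ 15 (mod 29), so λ ≡ 3·15 ≡ 16.
  x = λ² - 23 - 23 = 256 - 46 ≡ 7; y = λ·(23 - 7) - 1 ≡ 23. → (7, 23)
3G: (7, 23) + (23, 1). λ = (1 - 23)/(23 - 7) ≡ 7/16 mod 29. 16⁻¹ ≡ 20 (mod 29) since 16·20 = 320 ≡ 1, so λ ≡ 24.
  x = λ² - 7 - 23 = 576 - 30 ≡ 24; y = λ·(7 - 24) - 23 ≡ 4. → (24, 4)
4G: (24, 4) + (23, 1). λ = (1 - 4)/(23 - 24) ≡ 26/28 mod 29. 28⁻¹ ≡ 28 (mod 29), so λ ≡ 3.
  x = λ² - 24 - 23 = 9 - 47 ≡ 20; y = λ·(24 - 20) - 4 ≡ 8. → (20, 8)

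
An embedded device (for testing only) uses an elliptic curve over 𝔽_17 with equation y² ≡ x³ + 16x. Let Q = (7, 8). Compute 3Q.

Repeated addition: build up to 3Q.
2Q: tangent at (7, 8): λ = (3·7² + 16)/(2·8) ≡ 10/16. 16⁻¹ ≡ 16 (mod 17) since 16·16 = 256 ≡ 1, so λ ≡ 10·16 ≡ 7.
  x = λ² - 7 - 7 = 49 - 14 ≡ 1; y = λ·(7 - 1) - 8 ≡ 0. → (1, 0)
3Q: (1, 0) + (7, 8). λ = (8 - 0)/(7 - 1) ≡ 8/6 mod 17. 6⁻¹ ≡ 3 (mod 17), so λ ≡ 7.
  x = λ² - 1 - 7 = 49 - 8 ≡ 7; y = λ·(1 - 7) - 0 ≡ 9. → (7, 9)

(7, 9)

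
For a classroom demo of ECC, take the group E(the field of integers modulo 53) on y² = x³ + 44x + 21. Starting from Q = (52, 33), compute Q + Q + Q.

(49, 24)

Repeated addition: build up to 3Q.
2Q: tangent at (52, 33): λ = (3·52² + 44)/(2·33) ≡ 47/13. 13⁻¹ ≡ 49 (mod 53) since 13·49 = 637 ≡ 1, so λ ≡ 47·49 ≡ 24.
  x = λ² - 52 - 52 = 576 - 104 ≡ 48; y = λ·(52 - 48) - 33 ≡ 10. → (48, 10)
3Q: (48, 10) + (52, 33). λ = (33 - 10)/(52 - 48) ≡ 23/4 mod 53. 4⁻¹ ≡ 40 (mod 53), so λ ≡ 19.
  x = λ² - 48 - 52 = 361 - 100 ≡ 49; y = λ·(48 - 49) - 10 ≡ 24. → (49, 24)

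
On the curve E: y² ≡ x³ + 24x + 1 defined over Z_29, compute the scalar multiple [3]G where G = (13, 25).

(21, 14)

Repeated addition: build up to 3G.
2G: tangent at (13, 25): λ = (3·13² + 24)/(2·25) ≡ 9/21. 21⁻¹ ≡ 18 (mod 29) since 21·18 = 378 ≡ 1, so λ ≡ 9·18 ≡ 17.
  x = λ² - 13 - 13 = 289 - 26 ≡ 2; y = λ·(13 - 2) - 25 ≡ 17. → (2, 17)
3G: (2, 17) + (13, 25). λ = (25 - 17)/(13 - 2) ≡ 8/11 mod 29. 11⁻¹ ≡ 8 (mod 29), so λ ≡ 6.
  x = λ² - 2 - 13 = 36 - 15 ≡ 21; y = λ·(2 - 21) - 17 ≡ 14. → (21, 14)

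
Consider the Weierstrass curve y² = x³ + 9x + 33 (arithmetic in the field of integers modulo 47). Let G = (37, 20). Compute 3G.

Repeated addition: build up to 3G.
2G: tangent at (37, 20): λ = (3·37² + 9)/(2·20) ≡ 27/40. 40⁻¹ ≡ 20 (mod 47), so λ ≡ 27·20 ≡ 23.
  x = λ² - 37 - 37 = 529 - 74 ≡ 32; y = λ·(37 - 32) - 20 ≡ 1. → (32, 1)
3G: (32, 1) + (37, 20). λ = (20 - 1)/(37 - 32) ≡ 19/5 mod 47. 5⁻¹ ≡ 19 (mod 47), so λ ≡ 32.
  x = λ² - 32 - 37 = 1024 - 69 ≡ 15; y = λ·(32 - 15) - 1 ≡ 26. → (15, 26)

(15, 26)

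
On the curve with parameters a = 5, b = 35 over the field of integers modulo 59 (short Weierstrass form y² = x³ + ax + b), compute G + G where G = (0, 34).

tangent at (0, 34): λ = (3·0² + 5)/(2·34) ≡ 5/9. 9⁻¹ ≡ 46 (mod 59), so λ ≡ 5·46 ≡ 53.
  x = λ² - 0 - 0 = 2809 - 0 ≡ 36; y = λ·(0 - 36) - 34 ≡ 5. → (36, 5)

(36, 5)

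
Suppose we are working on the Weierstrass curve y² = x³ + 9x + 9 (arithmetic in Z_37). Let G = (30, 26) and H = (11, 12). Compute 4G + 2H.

(20, 7)

First 4G:
Double-and-add on 4 = (100)₂. Start with G = (30, 26) for the leading 1-bit.
double: tangent at (30, 26): λ = (3·30² + 9)/(2·26) ≡ 8/15. 15⁻¹ ≡ 5 (mod 37) since 15·5 = 75 ≡ 1, so λ ≡ 8·5 ≡ 3.
  x = λ² - 30 - 30 = 9 - 60 ≡ 23; y = λ·(30 - 23) - 26 ≡ 32. → (23, 32)
double: tangent at (23, 32): λ = (3·23² + 9)/(2·32) ≡ 5/27. 27⁻¹ ≡ 11 (mod 37), so λ ≡ 5·11 ≡ 18.
  x = λ² - 23 - 23 = 324 - 46 ≡ 19; y = λ·(23 - 19) - 32 ≡ 3. → (19, 3)
4G = (19, 3).
Next 2H:
Repeated addition: build up to 2H.
2H: tangent at (11, 12): λ = (3·11² + 9)/(2·12) ≡ 2/24. 24⁻¹ ≡ 17 (mod 37), so λ ≡ 2·17 ≡ 34.
  x = λ² - 11 - 11 = 1156 - 22 ≡ 24; y = λ·(11 - 24) - 12 ≡ 27. → (24, 27)
2H = (24, 27).
Finally 4G + 2H:
(19, 3) + (24, 27). λ = (27 - 3)/(24 - 19) ≡ 24/5 mod 37. 5⁻¹ ≡ 15 (mod 37), so λ ≡ 27.
  x = λ² - 19 - 24 = 729 - 43 ≡ 20; y = λ·(19 - 20) - 3 ≡ 7. → (20, 7)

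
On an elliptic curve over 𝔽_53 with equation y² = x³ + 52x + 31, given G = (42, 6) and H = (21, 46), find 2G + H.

(25, 46)

First 2G:
Repeated addition: build up to 2G.
2G: tangent at (42, 6): λ = (3·42² + 52)/(2·6) ≡ 44/12. 12⁻¹ ≡ 31 (mod 53), so λ ≡ 44·31 ≡ 39.
  x = λ² - 42 - 42 = 1521 - 84 ≡ 6; y = λ·(42 - 6) - 6 ≡ 20. → (6, 20)
2G = (6, 20).
Finally 2G + H:
(6, 20) + (21, 46). λ = (46 - 20)/(21 - 6) ≡ 26/15 mod 53. 15⁻¹ ≡ 46 (mod 53) since 15·46 = 690 ≡ 1, so λ ≡ 30.
  x = λ² - 6 - 21 = 900 - 27 ≡ 25; y = λ·(6 - 25) - 20 ≡ 46. → (25, 46)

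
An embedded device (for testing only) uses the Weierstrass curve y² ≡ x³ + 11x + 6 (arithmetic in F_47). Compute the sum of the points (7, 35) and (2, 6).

(7, 35) + (2, 6). λ = (6 - 35)/(2 - 7) ≡ 18/42 mod 47. 42⁻¹ ≡ 28 (mod 47), so λ ≡ 34.
  x = λ² - 7 - 2 = 1156 - 9 ≡ 19; y = λ·(7 - 19) - 35 ≡ 27. → (19, 27)

(19, 27)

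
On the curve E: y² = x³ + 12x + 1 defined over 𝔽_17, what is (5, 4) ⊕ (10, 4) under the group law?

(5, 4) + (10, 4). λ = (4 - 4)/(10 - 5) ≡ 0/5 mod 17. 5⁻¹ ≡ 7 (mod 17) since 5·7 = 35 ≡ 1, so λ ≡ 0.
  x = λ² - 5 - 10 = 0 - 15 ≡ 2; y = λ·(5 - 2) - 4 ≡ 13. → (2, 13)

(2, 13)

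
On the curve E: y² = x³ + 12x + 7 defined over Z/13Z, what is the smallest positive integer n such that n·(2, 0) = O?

2

2P: (2, 0) + (2, 0): same x and y₁ ≡ -y₂, so the sum is O.
2P = O, so the order is 2.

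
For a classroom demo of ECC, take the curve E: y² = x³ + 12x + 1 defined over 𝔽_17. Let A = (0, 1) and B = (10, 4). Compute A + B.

(11, 11)

(0, 1) + (10, 4). λ = (4 - 1)/(10 - 0) ≡ 3/10 mod 17. 10⁻¹ ≡ 12 (mod 17), so λ ≡ 2.
  x = λ² - 0 - 10 = 4 - 10 ≡ 11; y = λ·(0 - 11) - 1 ≡ 11. → (11, 11)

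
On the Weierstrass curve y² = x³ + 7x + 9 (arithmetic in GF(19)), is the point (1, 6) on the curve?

y² = 6² ≡ 17; x³ + 7x + 9 = 17 ≡ 17 (mod 19). 17 = 17.

yes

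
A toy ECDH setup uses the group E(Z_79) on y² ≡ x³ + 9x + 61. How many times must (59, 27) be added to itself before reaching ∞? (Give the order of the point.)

9

2P: tangent at (59, 27): λ = (3·59² + 9)/(2·27) ≡ 24/54. 54⁻¹ ≡ 60 (mod 79) since 54·60 = 3240 ≡ 1, so λ ≡ 24·60 ≡ 18.
  x = λ² - 59 - 59 = 324 - 118 ≡ 48; y = λ·(59 - 48) - 27 ≡ 13. → (48, 13)
3P: (48, 13) + (59, 27). λ = (27 - 13)/(59 - 48) ≡ 14/11 mod 79. 11⁻¹ ≡ 36 (mod 79), so λ ≡ 30.
  x = λ² - 48 - 59 = 900 - 107 ≡ 3; y = λ·(48 - 3) - 13 ≡ 73. → (3, 73)
4P: (3, 73) + (59, 27). λ = (27 - 73)/(59 - 3) ≡ 33/56 mod 79. 56⁻¹ ≡ 24 (mod 79), so λ ≡ 2.
  x = λ² - 3 - 59 = 4 - 62 ≡ 21; y = λ·(3 - 21) - 73 ≡ 49. → (21, 49)
5P: (21, 49) + (59, 27). λ = (27 - 49)/(59 - 21) ≡ 57/38 mod 79. 38⁻¹ ≡ 52 (mod 79) since 38·52 = 1976 ≡ 1, so λ ≡ 41.
  x = λ² - 21 - 59 = 1681 - 80 ≡ 21; y = λ·(21 - 21) - 49 ≡ 30. → (21, 30)
6P: (21, 30) + (59, 27). λ = (27 - 30)/(59 - 21) ≡ 76/38 mod 79. 38⁻¹ ≡ 52 (mod 79), so λ ≡ 2.
  x = λ² - 21 - 59 = 4 - 80 ≡ 3; y = λ·(21 - 3) - 30 ≡ 6. → (3, 6)
7P: (3, 6) + (59, 27). λ = (27 - 6)/(59 - 3) ≡ 21/56 mod 79. 56⁻¹ ≡ 24 (mod 79) since 56·24 = 1344 ≡ 1, so λ ≡ 30.
  x = λ² - 3 - 59 = 900 - 62 ≡ 48; y = λ·(3 - 48) - 6 ≡ 66. → (48, 66)
8P: (48, 66) + (59, 27). λ = (27 - 66)/(59 - 48) ≡ 40/11 mod 79. 11⁻¹ ≡ 36 (mod 79), so λ ≡ 18.
  x = λ² - 48 - 59 = 324 - 107 ≡ 59; y = λ·(48 - 59) - 66 ≡ 52. → (59, 52)
9P: (59, 52) + (59, 27): same x and y₁ ≡ -y₂, so the sum is ∞.
9P = ∞, so the order is 9.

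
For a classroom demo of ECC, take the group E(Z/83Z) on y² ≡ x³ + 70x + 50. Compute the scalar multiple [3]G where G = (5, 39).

Repeated addition: build up to 3G.
2G: tangent at (5, 39): λ = (3·5² + 70)/(2·39) ≡ 62/78. 78⁻¹ ≡ 33 (mod 83), so λ ≡ 62·33 ≡ 54.
  x = λ² - 5 - 5 = 2916 - 10 ≡ 1; y = λ·(5 - 1) - 39 ≡ 11. → (1, 11)
3G: (1, 11) + (5, 39). λ = (39 - 11)/(5 - 1) ≡ 28/4 mod 83. 4⁻¹ ≡ 21 (mod 83) since 4·21 = 84 ≡ 1, so λ ≡ 7.
  x = λ² - 1 - 5 = 49 - 6 ≡ 43; y = λ·(1 - 43) - 11 ≡ 27. → (43, 27)

(43, 27)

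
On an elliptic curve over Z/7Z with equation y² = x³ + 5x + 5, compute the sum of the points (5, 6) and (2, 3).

(1, 5)

(5, 6) + (2, 3). λ = (3 - 6)/(2 - 5) ≡ 4/4 mod 7. 4⁻¹ ≡ 2 (mod 7), so λ ≡ 1.
  x = λ² - 5 - 2 = 1 - 7 ≡ 1; y = λ·(5 - 1) - 6 ≡ 5. → (1, 5)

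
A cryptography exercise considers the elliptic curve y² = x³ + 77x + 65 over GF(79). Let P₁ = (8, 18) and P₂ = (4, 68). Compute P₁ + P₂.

(6, 36)

(8, 18) + (4, 68). λ = (68 - 18)/(4 - 8) ≡ 50/75 mod 79. 75⁻¹ ≡ 59 (mod 79) since 75·59 = 4425 ≡ 1, so λ ≡ 27.
  x = λ² - 8 - 4 = 729 - 12 ≡ 6; y = λ·(8 - 6) - 18 ≡ 36. → (6, 36)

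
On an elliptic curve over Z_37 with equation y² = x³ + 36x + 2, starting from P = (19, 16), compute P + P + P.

Repeated addition: build up to 3P.
2P: tangent at (19, 16): λ = (3·19² + 36)/(2·16) ≡ 9/32. 32⁻¹ ≡ 22 (mod 37) since 32·22 = 704 ≡ 1, so λ ≡ 9·22 ≡ 13.
  x = λ² - 19 - 19 = 169 - 38 ≡ 20; y = λ·(19 - 20) - 16 ≡ 8. → (20, 8)
3P: (20, 8) + (19, 16). λ = (16 - 8)/(19 - 20) ≡ 8/36 mod 37. 36⁻¹ ≡ 36 (mod 37), so λ ≡ 29.
  x = λ² - 20 - 19 = 841 - 39 ≡ 25; y = λ·(20 - 25) - 8 ≡ 32. → (25, 32)

(25, 32)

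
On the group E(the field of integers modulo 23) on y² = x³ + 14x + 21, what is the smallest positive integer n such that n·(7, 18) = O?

5

2P: tangent at (7, 18): λ = (3·7² + 14)/(2·18) ≡ 0/13. 13⁻¹ ≡ 16 (mod 23) since 13·16 = 208 ≡ 1, so λ ≡ 0·16 ≡ 0.
  x = λ² - 7 - 7 = 0 - 14 ≡ 9; y = λ·(7 - 9) - 18 ≡ 5. → (9, 5)
3P: (9, 5) + (7, 18). λ = (18 - 5)/(7 - 9) ≡ 13/21 mod 23. 21⁻¹ ≡ 11 (mod 23), so λ ≡ 5.
  x = λ² - 9 - 7 = 25 - 16 ≡ 9; y = λ·(9 - 9) - 5 ≡ 18. → (9, 18)
4P: (9, 18) + (7, 18). λ = (18 - 18)/(7 - 9) ≡ 0/21 mod 23. 21⁻¹ ≡ 11 (mod 23) since 21·11 = 231 ≡ 1, so λ ≡ 0.
  x = λ² - 9 - 7 = 0 - 16 ≡ 7; y = λ·(9 - 7) - 18 ≡ 5. → (7, 5)
5P: (7, 5) + (7, 18): same x and y₁ ≡ -y₂, so the sum is O.
5P = O, so the order is 5.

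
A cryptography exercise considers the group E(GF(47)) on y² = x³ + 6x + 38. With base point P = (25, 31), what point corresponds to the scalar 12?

(11, 5)

Double-and-add on 12 = (1100)₂. Start with P = (25, 31) for the leading 1-bit.
double: tangent at (25, 31): λ = (3·25² + 6)/(2·31) ≡ 1/15. 15⁻¹ ≡ 22 (mod 47), so λ ≡ 1·22 ≡ 22.
  x = λ² - 25 - 25 = 484 - 50 ≡ 11; y = λ·(25 - 11) - 31 ≡ 42. → (11, 42)
add P: (11, 42) + (25, 31). λ = (31 - 42)/(25 - 11) ≡ 36/14 mod 47. 14⁻¹ ≡ 37 (mod 47), so λ ≡ 16.
  x = λ² - 11 - 25 = 256 - 36 ≡ 32; y = λ·(11 - 32) - 42 ≡ 45. → (32, 45)
double: tangent at (32, 45): λ = (3·32² + 6)/(2·45) ≡ 23/43. 43⁻¹ ≡ 35 (mod 47), so λ ≡ 23·35 ≡ 6.
  x = λ² - 32 - 32 = 36 - 64 ≡ 19; y = λ·(32 - 19) - 45 ≡ 33. → (19, 33)
double: tangent at (19, 33): λ = (3·19² + 6)/(2·33) ≡ 8/19. 19⁻¹ ≡ 5 (mod 47) since 19·5 = 95 ≡ 1, so λ ≡ 8·5 ≡ 40.
  x = λ² - 19 - 19 = 1600 - 38 ≡ 11; y = λ·(19 - 11) - 33 ≡ 5. → (11, 5)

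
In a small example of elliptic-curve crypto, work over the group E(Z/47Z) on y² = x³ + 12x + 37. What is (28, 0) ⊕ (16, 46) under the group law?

(19, 36)

(28, 0) + (16, 46). λ = (46 - 0)/(16 - 28) ≡ 46/35 mod 47. 35⁻¹ ≡ 43 (mod 47) since 35·43 = 1505 ≡ 1, so λ ≡ 4.
  x = λ² - 28 - 16 = 16 - 44 ≡ 19; y = λ·(28 - 19) - 0 ≡ 36. → (19, 36)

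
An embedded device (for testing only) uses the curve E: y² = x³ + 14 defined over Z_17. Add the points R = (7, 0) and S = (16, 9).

(12, 12)

(7, 0) + (16, 9). λ = (9 - 0)/(16 - 7) ≡ 9/9 mod 17. 9⁻¹ ≡ 2 (mod 17) since 9·2 = 18 ≡ 1, so λ ≡ 1.
  x = λ² - 7 - 16 = 1 - 23 ≡ 12; y = λ·(7 - 12) - 0 ≡ 12. → (12, 12)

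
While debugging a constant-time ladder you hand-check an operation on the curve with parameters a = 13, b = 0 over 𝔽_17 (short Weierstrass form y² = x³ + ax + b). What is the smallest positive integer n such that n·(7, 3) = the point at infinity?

2P: tangent at (7, 3): λ = (3·7² + 13)/(2·3) ≡ 7/6. 6⁻¹ ≡ 3 (mod 17) since 6·3 = 18 ≡ 1, so λ ≡ 7·3 ≡ 4.
  x = λ² - 7 - 7 = 16 - 14 ≡ 2; y = λ·(7 - 2) - 3 ≡ 0. → (2, 0)
3P: (2, 0) + (7, 3). λ = (3 - 0)/(7 - 2) ≡ 3/5 mod 17. 5⁻¹ ≡ 7 (mod 17), so λ ≡ 4.
  x = λ² - 2 - 7 = 16 - 9 ≡ 7; y = λ·(2 - 7) - 0 ≡ 14. → (7, 14)
4P: (7, 14) + (7, 3): same x and y₁ ≡ -y₂, so the sum is the point at infinity.
4P = the point at infinity, so the order is 4.

4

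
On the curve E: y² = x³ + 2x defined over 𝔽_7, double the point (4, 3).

tangent at (4, 3): λ = (3·4² + 2)/(2·3) ≡ 1/6. 6⁻¹ ≡ 6 (mod 7), so λ ≡ 1·6 ≡ 6.
  x = λ² - 4 - 4 = 36 - 8 ≡ 0; y = λ·(4 - 0) - 3 ≡ 0. → (0, 0)

(0, 0)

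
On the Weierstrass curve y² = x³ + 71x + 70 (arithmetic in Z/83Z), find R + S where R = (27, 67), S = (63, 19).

(4, 13)

(27, 67) + (63, 19). λ = (19 - 67)/(63 - 27) ≡ 35/36 mod 83. 36⁻¹ ≡ 30 (mod 83), so λ ≡ 54.
  x = λ² - 27 - 63 = 2916 - 90 ≡ 4; y = λ·(27 - 4) - 67 ≡ 13. → (4, 13)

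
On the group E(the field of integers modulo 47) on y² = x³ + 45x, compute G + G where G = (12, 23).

tangent at (12, 23): λ = (3·12² + 45)/(2·23) ≡ 7/46. 46⁻¹ ≡ 46 (mod 47), so λ ≡ 7·46 ≡ 40.
  x = λ² - 12 - 12 = 1600 - 24 ≡ 25; y = λ·(12 - 25) - 23 ≡ 21. → (25, 21)

(25, 21)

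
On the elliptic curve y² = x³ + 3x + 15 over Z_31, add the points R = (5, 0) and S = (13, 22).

(5, 0) + (13, 22). λ = (22 - 0)/(13 - 5) ≡ 22/8 mod 31. 8⁻¹ ≡ 4 (mod 31) since 8·4 = 32 ≡ 1, so λ ≡ 26.
  x = λ² - 5 - 13 = 676 - 18 ≡ 7; y = λ·(5 - 7) - 0 ≡ 10. → (7, 10)

(7, 10)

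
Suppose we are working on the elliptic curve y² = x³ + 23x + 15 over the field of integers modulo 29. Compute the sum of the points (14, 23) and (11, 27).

(14, 23) + (11, 27). λ = (27 - 23)/(11 - 14) ≡ 4/26 mod 29. 26⁻¹ ≡ 19 (mod 29), so λ ≡ 18.
  x = λ² - 14 - 11 = 324 - 25 ≡ 9; y = λ·(14 - 9) - 23 ≡ 9. → (9, 9)

(9, 9)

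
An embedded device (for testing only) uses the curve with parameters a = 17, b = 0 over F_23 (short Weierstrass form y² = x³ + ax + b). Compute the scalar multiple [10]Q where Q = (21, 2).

(12, 0)

Double-and-add on 10 = (1010)₂. Start with Q = (21, 2) for the leading 1-bit.
double: tangent at (21, 2): λ = (3·21² + 17)/(2·2) ≡ 6/4. 4⁻¹ ≡ 6 (mod 23) since 4·6 = 24 ≡ 1, so λ ≡ 6·6 ≡ 13.
  x = λ² - 21 - 21 = 169 - 42 ≡ 12; y = λ·(21 - 12) - 2 ≡ 0. → (12, 0)
double: (12, 0) + (12, 0): same x and y₁ ≡ -y₂, so the sum is O.
add Q: O + (21, 2) = (21, 2) (identity).
double: tangent at (21, 2): λ = (3·21² + 17)/(2·2) ≡ 6/4. 4⁻¹ ≡ 6 (mod 23) since 4·6 = 24 ≡ 1, so λ ≡ 6·6 ≡ 13.
  x = λ² - 21 - 21 = 169 - 42 ≡ 12; y = λ·(21 - 12) - 2 ≡ 0. → (12, 0)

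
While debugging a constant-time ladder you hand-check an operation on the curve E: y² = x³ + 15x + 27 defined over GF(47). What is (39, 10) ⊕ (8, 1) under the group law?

(24, 8)

(39, 10) + (8, 1). λ = (1 - 10)/(8 - 39) ≡ 38/16 mod 47. 16⁻¹ ≡ 3 (mod 47), so λ ≡ 20.
  x = λ² - 39 - 8 = 400 - 47 ≡ 24; y = λ·(39 - 24) - 10 ≡ 8. → (24, 8)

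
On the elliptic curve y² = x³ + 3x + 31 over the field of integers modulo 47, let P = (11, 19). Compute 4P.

(18, 18)

Double-and-add on 4 = (100)₂. Start with P = (11, 19) for the leading 1-bit.
double: tangent at (11, 19): λ = (3·11² + 3)/(2·19) ≡ 37/38. 38⁻¹ ≡ 26 (mod 47), so λ ≡ 37·26 ≡ 22.
  x = λ² - 11 - 11 = 484 - 22 ≡ 39; y = λ·(11 - 39) - 19 ≡ 23. → (39, 23)
double: tangent at (39, 23): λ = (3·39² + 3)/(2·23) ≡ 7/46. 46⁻¹ ≡ 46 (mod 47) since 46·46 = 2116 ≡ 1, so λ ≡ 7·46 ≡ 40.
  x = λ² - 39 - 39 = 1600 - 78 ≡ 18; y = λ·(39 - 18) - 23 ≡ 18. → (18, 18)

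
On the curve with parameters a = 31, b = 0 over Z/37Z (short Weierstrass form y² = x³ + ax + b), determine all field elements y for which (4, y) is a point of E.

x³ + 31x + 0 = 188 ≡ 3 (mod 37).
Square roots of 3 mod 37: 15 and 22 (since 15² = 225 ≡ 3).

15, 22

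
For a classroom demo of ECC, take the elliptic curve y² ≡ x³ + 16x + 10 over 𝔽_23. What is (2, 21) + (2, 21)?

tangent at (2, 21): λ = (3·2² + 16)/(2·21) ≡ 5/19. 19⁻¹ ≡ 17 (mod 23) since 19·17 = 323 ≡ 1, so λ ≡ 5·17 ≡ 16.
  x = λ² - 2 - 2 = 256 - 4 ≡ 22; y = λ·(2 - 22) - 21 ≡ 4. → (22, 4)

(22, 4)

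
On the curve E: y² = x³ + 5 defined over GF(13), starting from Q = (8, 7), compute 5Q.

(8, 7)

Double-and-add on 5 = (101)₂. Start with Q = (8, 7) for the leading 1-bit.
double: tangent at (8, 7): λ = (3·8² + 0)/(2·7) ≡ 10/1. 1⁻¹ ≡ 1 (mod 13), so λ ≡ 10·1 ≡ 10.
  x = λ² - 8 - 8 = 100 - 16 ≡ 6; y = λ·(8 - 6) - 7 ≡ 0. → (6, 0)
double: (6, 0) + (6, 0): same x and y₁ ≡ -y₂, so the sum is 𝒪.
add Q: 𝒪 + (8, 7) = (8, 7) (identity).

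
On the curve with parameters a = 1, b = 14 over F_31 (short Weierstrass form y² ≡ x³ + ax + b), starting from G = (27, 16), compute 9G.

Repeated addition: build up to 9G.
2G: tangent at (27, 16): λ = (3·27² + 1)/(2·16) ≡ 18/1. 1⁻¹ ≡ 1 (mod 31) since 1·1 = 1 ≡ 1, so λ ≡ 18·1 ≡ 18.
  x = λ² - 27 - 27 = 324 - 54 ≡ 22; y = λ·(27 - 22) - 16 ≡ 12. → (22, 12)
3G: (22, 12) + (27, 16). λ = (16 - 12)/(27 - 22) ≡ 4/5 mod 31. 5⁻¹ ≡ 25 (mod 31) since 5·25 = 125 ≡ 1, so λ ≡ 7.
  x = λ² - 22 - 27 = 49 - 49 ≡ 0; y = λ·(22 - 0) - 12 ≡ 18. → (0, 18)
4G: (0, 18) + (27, 16). λ = (16 - 18)/(27 - 0) ≡ 29/27 mod 31. 27⁻¹ ≡ 23 (mod 31), so λ ≡ 16.
  x = λ² - 0 - 27 = 256 - 27 ≡ 12; y = λ·(0 - 12) - 18 ≡ 7. → (12, 7)
5G: (12, 7) + (27, 16). λ = (16 - 7)/(27 - 12) ≡ 9/15 mod 31. 15⁻¹ ≡ 29 (mod 31) since 15·29 = 435 ≡ 1, so λ ≡ 13.
  x = λ² - 12 - 27 = 169 - 39 ≡ 6; y = λ·(12 - 6) - 7 ≡ 9. → (6, 9)
6G: (6, 9) + (27, 16). λ = (16 - 9)/(27 - 6) ≡ 7/21 mod 31. 21⁻¹ ≡ 3 (mod 31) since 21·3 = 63 ≡ 1, so λ ≡ 21.
  x = λ² - 6 - 27 = 441 - 33 ≡ 5; y = λ·(6 - 5) - 9 ≡ 12. → (5, 12)
7G: (5, 12) + (27, 16). λ = (16 - 12)/(27 - 5) ≡ 4/22 mod 31. 22⁻¹ ≡ 24 (mod 31), so λ ≡ 3.
  x = λ² - 5 - 27 = 9 - 32 ≡ 8; y = λ·(5 - 8) - 12 ≡ 10. → (8, 10)
8G: (8, 10) + (27, 16). λ = (16 - 10)/(27 - 8) ≡ 6/19 mod 31. 19⁻¹ ≡ 18 (mod 31), so λ ≡ 15.
  x = λ² - 8 - 27 = 225 - 35 ≡ 4; y = λ·(8 - 4) - 10 ≡ 19. → (4, 19)
9G: (4, 19) + (27, 16). λ = (16 - 19)/(27 - 4) ≡ 28/23 mod 31. 23⁻¹ ≡ 27 (mod 31), so λ ≡ 12.
  x = λ² - 4 - 27 = 144 - 31 ≡ 20; y = λ·(4 - 20) - 19 ≡ 6. → (20, 6)

(20, 6)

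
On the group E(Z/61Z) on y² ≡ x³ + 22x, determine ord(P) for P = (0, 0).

2

2P: (0, 0) + (0, 0): same x and y₁ ≡ -y₂, so the sum is 𝒪.
2P = 𝒪, so the order is 2.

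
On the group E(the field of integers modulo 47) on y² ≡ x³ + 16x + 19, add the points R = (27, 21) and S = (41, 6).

(27, 21) + (41, 6). λ = (6 - 21)/(41 - 27) ≡ 32/14 mod 47. 14⁻¹ ≡ 37 (mod 47), so λ ≡ 9.
  x = λ² - 27 - 41 = 81 - 68 ≡ 13; y = λ·(27 - 13) - 21 ≡ 11. → (13, 11)

(13, 11)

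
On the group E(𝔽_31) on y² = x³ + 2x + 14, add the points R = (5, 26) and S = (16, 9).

(5, 26) + (16, 9). λ = (9 - 26)/(16 - 5) ≡ 14/11 mod 31. 11⁻¹ ≡ 17 (mod 31), so λ ≡ 21.
  x = λ² - 5 - 16 = 441 - 21 ≡ 17; y = λ·(5 - 17) - 26 ≡ 1. → (17, 1)

(17, 1)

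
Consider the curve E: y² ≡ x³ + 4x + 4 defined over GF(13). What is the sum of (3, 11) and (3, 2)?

O

The two points share x = 3 and their y-coordinates satisfy 11 + 2 ≡ 0 (mod 13), so they are inverses. Their sum is the point at infinity.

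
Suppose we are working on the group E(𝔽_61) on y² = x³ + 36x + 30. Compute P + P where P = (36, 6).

(46, 18)

tangent at (36, 6): λ = (3·36² + 36)/(2·6) ≡ 20/12. 12⁻¹ ≡ 56 (mod 61), so λ ≡ 20·56 ≡ 22.
  x = λ² - 36 - 36 = 484 - 72 ≡ 46; y = λ·(36 - 46) - 6 ≡ 18. → (46, 18)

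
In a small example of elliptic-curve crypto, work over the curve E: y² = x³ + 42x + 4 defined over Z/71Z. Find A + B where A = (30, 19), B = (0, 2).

(30, 19) + (0, 2). λ = (2 - 19)/(0 - 30) ≡ 54/41 mod 71. 41⁻¹ ≡ 26 (mod 71) since 41·26 = 1066 ≡ 1, so λ ≡ 55.
  x = λ² - 30 - 0 = 3025 - 30 ≡ 13; y = λ·(30 - 13) - 19 ≡ 64. → (13, 64)

(13, 64)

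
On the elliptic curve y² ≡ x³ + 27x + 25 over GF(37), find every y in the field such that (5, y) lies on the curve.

10, 27

x³ + 27x + 25 = 285 ≡ 26 (mod 37).
Square roots of 26 mod 37: 10 and 27 (since 10² = 100 ≡ 26).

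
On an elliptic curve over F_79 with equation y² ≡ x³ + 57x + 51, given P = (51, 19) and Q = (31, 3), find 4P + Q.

(77, 61)

First 4P:
Double-and-add on 4 = (100)₂. Start with P = (51, 19) for the leading 1-bit.
double: tangent at (51, 19): λ = (3·51² + 57)/(2·19) ≡ 39/38. 38⁻¹ ≡ 52 (mod 79) since 38·52 = 1976 ≡ 1, so λ ≡ 39·52 ≡ 53.
  x = λ² - 51 - 51 = 2809 - 102 ≡ 21; y = λ·(51 - 21) - 19 ≡ 70. → (21, 70)
double: tangent at (21, 70): λ = (3·21² + 57)/(2·70) ≡ 37/61. 61⁻¹ ≡ 57 (mod 79), so λ ≡ 37·57 ≡ 55.
  x = λ² - 21 - 21 = 3025 - 42 ≡ 60; y = λ·(21 - 60) - 70 ≡ 76. → (60, 76)
4P = (60, 76).
Finally 4P + Q:
(60, 76) + (31, 3). λ = (3 - 76)/(31 - 60) ≡ 6/50 mod 79. 50⁻¹ ≡ 49 (mod 79), so λ ≡ 57.
  x = λ² - 60 - 31 = 3249 - 91 ≡ 77; y = λ·(60 - 77) - 76 ≡ 61. → (77, 61)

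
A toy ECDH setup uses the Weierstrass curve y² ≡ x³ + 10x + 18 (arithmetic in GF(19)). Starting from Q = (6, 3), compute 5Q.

Repeated addition: build up to 5Q.
2Q: tangent at (6, 3): λ = (3·6² + 10)/(2·3) ≡ 4/6. 6⁻¹ ≡ 16 (mod 19), so λ ≡ 4·16 ≡ 7.
  x = λ² - 6 - 6 = 49 - 12 ≡ 18; y = λ·(6 - 18) - 3 ≡ 8. → (18, 8)
3Q: (18, 8) + (6, 3). λ = (3 - 8)/(6 - 18) ≡ 14/7 mod 19. 7⁻¹ ≡ 11 (mod 19) since 7·11 = 77 ≡ 1, so λ ≡ 2.
  x = λ² - 18 - 6 = 4 - 24 ≡ 18; y = λ·(18 - 18) - 8 ≡ 11. → (18, 11)
4Q: (18, 11) + (6, 3). λ = (3 - 11)/(6 - 18) ≡ 11/7 mod 19. 7⁻¹ ≡ 11 (mod 19) since 7·11 = 77 ≡ 1, so λ ≡ 7.
  x = λ² - 18 - 6 = 49 - 24 ≡ 6; y = λ·(18 - 6) - 11 ≡ 16. → (6, 16)
5Q: (6, 16) + (6, 3): same x and y₁ ≡ -y₂, so the sum is ∞.

O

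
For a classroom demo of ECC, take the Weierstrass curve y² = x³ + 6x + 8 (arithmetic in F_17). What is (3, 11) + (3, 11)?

tangent at (3, 11): λ = (3·3² + 6)/(2·11) ≡ 16/5. 5⁻¹ ≡ 7 (mod 17) since 5·7 = 35 ≡ 1, so λ ≡ 16·7 ≡ 10.
  x = λ² - 3 - 3 = 100 - 6 ≡ 9; y = λ·(3 - 9) - 11 ≡ 14. → (9, 14)

(9, 14)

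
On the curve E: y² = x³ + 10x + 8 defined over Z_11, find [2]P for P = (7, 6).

tangent at (7, 6): λ = (3·7² + 10)/(2·6) ≡ 3/1. 1⁻¹ ≡ 1 (mod 11), so λ ≡ 3·1 ≡ 3.
  x = λ² - 7 - 7 = 9 - 14 ≡ 6; y = λ·(7 - 6) - 6 ≡ 8. → (6, 8)

(6, 8)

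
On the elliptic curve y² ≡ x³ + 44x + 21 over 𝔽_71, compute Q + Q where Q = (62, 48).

tangent at (62, 48): λ = (3·62² + 44)/(2·48) ≡ 3/25. 25⁻¹ ≡ 54 (mod 71) since 25·54 = 1350 ≡ 1, so λ ≡ 3·54 ≡ 20.
  x = λ² - 62 - 62 = 400 - 124 ≡ 63; y = λ·(62 - 63) - 48 ≡ 3. → (63, 3)

(63, 3)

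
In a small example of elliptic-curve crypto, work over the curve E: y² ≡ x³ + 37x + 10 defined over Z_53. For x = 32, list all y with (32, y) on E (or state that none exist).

x³ + 37x + 10 = 33962 ≡ 42 (mod 53).
Square roots of 42 mod 53: 25 and 28 (since 25² = 625 ≡ 42).

25, 28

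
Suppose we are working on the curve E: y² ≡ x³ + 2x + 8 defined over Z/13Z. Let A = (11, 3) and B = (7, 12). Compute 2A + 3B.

First 2A:
Repeated addition: build up to 2A.
2A: tangent at (11, 3): λ = (3·11² + 2)/(2·3) ≡ 1/6. 6⁻¹ ≡ 11 (mod 13) since 6·11 = 66 ≡ 1, so λ ≡ 1·11 ≡ 11.
  x = λ² - 11 - 11 = 121 - 22 ≡ 8; y = λ·(11 - 8) - 3 ≡ 4. → (8, 4)
2A = (8, 4).
Next 3B:
Repeated addition: build up to 3B.
2B: tangent at (7, 12): λ = (3·7² + 2)/(2·12) ≡ 6/11. 11⁻¹ ≡ 6 (mod 13) since 11·6 = 66 ≡ 1, so λ ≡ 6·6 ≡ 10.
  x = λ² - 7 - 7 = 100 - 14 ≡ 8; y = λ·(7 - 8) - 12 ≡ 4. → (8, 4)
3B: (8, 4) + (7, 12). λ = (12 - 4)/(7 - 8) ≡ 8/12 mod 13. 12⁻¹ ≡ 12 (mod 13), so λ ≡ 5.
  x = λ² - 8 - 7 = 25 - 15 ≡ 10; y = λ·(8 - 10) - 4 ≡ 12. → (10, 12)
3B = (10, 12).
Finally 2A + 3B:
(8, 4) + (10, 12). λ = (12 - 4)/(10 - 8) ≡ 8/2 mod 13. 2⁻¹ ≡ 7 (mod 13), so λ ≡ 4.
  x = λ² - 8 - 10 = 16 - 18 ≡ 11; y = λ·(8 - 11) - 4 ≡ 10. → (11, 10)

(11, 10)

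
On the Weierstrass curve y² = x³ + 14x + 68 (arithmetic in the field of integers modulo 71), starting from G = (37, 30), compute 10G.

(15, 48)

Repeated addition: build up to 10G.
2G: tangent at (37, 30): λ = (3·37² + 14)/(2·30) ≡ 3/60. 60⁻¹ ≡ 58 (mod 71), so λ ≡ 3·58 ≡ 32.
  x = λ² - 37 - 37 = 1024 - 74 ≡ 27; y = λ·(37 - 27) - 30 ≡ 6. → (27, 6)
3G: (27, 6) + (37, 30). λ = (30 - 6)/(37 - 27) ≡ 24/10 mod 71. 10⁻¹ ≡ 64 (mod 71) since 10·64 = 640 ≡ 1, so λ ≡ 45.
  x = λ² - 27 - 37 = 2025 - 64 ≡ 44; y = λ·(27 - 44) - 6 ≡ 10. → (44, 10)
4G: (44, 10) + (37, 30). λ = (30 - 10)/(37 - 44) ≡ 20/64 mod 71. 64⁻¹ ≡ 10 (mod 71), so λ ≡ 58.
  x = λ² - 44 - 37 = 3364 - 81 ≡ 17; y = λ·(44 - 17) - 10 ≡ 65. → (17, 65)
5G: (17, 65) + (37, 30). λ = (30 - 65)/(37 - 17) ≡ 36/20 mod 71. 20⁻¹ ≡ 32 (mod 71), so λ ≡ 16.
  x = λ² - 17 - 37 = 256 - 54 ≡ 60; y = λ·(17 - 60) - 65 ≡ 28. → (60, 28)
6G: (60, 28) + (37, 30). λ = (30 - 28)/(37 - 60) ≡ 2/48 mod 71. 48⁻¹ ≡ 37 (mod 71), so λ ≡ 3.
  x = λ² - 60 - 37 = 9 - 97 ≡ 54; y = λ·(60 - 54) - 28 ≡ 61. → (54, 61)
7G: (54, 61) + (37, 30). λ = (30 - 61)/(37 - 54) ≡ 40/54 mod 71. 54⁻¹ ≡ 25 (mod 71) since 54·25 = 1350 ≡ 1, so λ ≡ 6.
  x = λ² - 54 - 37 = 36 - 91 ≡ 16; y = λ·(54 - 16) - 61 ≡ 25. → (16, 25)
8G: (16, 25) + (37, 30). λ = (30 - 25)/(37 - 16) ≡ 5/21 mod 71. 21⁻¹ ≡ 44 (mod 71), so λ ≡ 7.
  x = λ² - 16 - 37 = 49 - 53 ≡ 67; y = λ·(16 - 67) - 25 ≡ 44. → (67, 44)
9G: (67, 44) + (37, 30). λ = (30 - 44)/(37 - 67) ≡ 57/41 mod 71. 41⁻¹ ≡ 26 (mod 71) since 41·26 = 1066 ≡ 1, so λ ≡ 62.
  x = λ² - 67 - 37 = 3844 - 104 ≡ 48; y = λ·(67 - 48) - 44 ≡ 69. → (48, 69)
10G: (48, 69) + (37, 30). λ = (30 - 69)/(37 - 48) ≡ 32/60 mod 71. 60⁻¹ ≡ 58 (mod 71) since 60·58 = 3480 ≡ 1, so λ ≡ 10.
  x = λ² - 48 - 37 = 100 - 85 ≡ 15; y = λ·(48 - 15) - 69 ≡ 48. → (15, 48)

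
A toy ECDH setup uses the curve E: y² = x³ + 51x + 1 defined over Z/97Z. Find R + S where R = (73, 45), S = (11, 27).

(4, 47)

(73, 45) + (11, 27). λ = (27 - 45)/(11 - 73) ≡ 79/35 mod 97. 35⁻¹ ≡ 61 (mod 97), so λ ≡ 66.
  x = λ² - 73 - 11 = 4356 - 84 ≡ 4; y = λ·(73 - 4) - 45 ≡ 47. → (4, 47)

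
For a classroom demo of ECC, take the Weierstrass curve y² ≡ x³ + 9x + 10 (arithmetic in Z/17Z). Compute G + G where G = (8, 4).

tangent at (8, 4): λ = (3·8² + 9)/(2·4) ≡ 14/8. 8⁻¹ ≡ 15 (mod 17), so λ ≡ 14·15 ≡ 6.
  x = λ² - 8 - 8 = 36 - 16 ≡ 3; y = λ·(8 - 3) - 4 ≡ 9. → (3, 9)

(3, 9)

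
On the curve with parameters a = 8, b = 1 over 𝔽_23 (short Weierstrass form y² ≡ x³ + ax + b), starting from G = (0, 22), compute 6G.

O

Repeated addition: build up to 6G.
2G: tangent at (0, 22): λ = (3·0² + 8)/(2·22) ≡ 8/21. 21⁻¹ ≡ 11 (mod 23), so λ ≡ 8·11 ≡ 19.
  x = λ² - 0 - 0 = 361 - 0 ≡ 16; y = λ·(0 - 16) - 22 ≡ 19. → (16, 19)
3G: (16, 19) + (0, 22). λ = (22 - 19)/(0 - 16) ≡ 3/7 mod 23. 7⁻¹ ≡ 10 (mod 23), so λ ≡ 7.
  x = λ² - 16 - 0 = 49 - 16 ≡ 10; y = λ·(16 - 10) - 19 ≡ 0. → (10, 0)
4G: (10, 0) + (0, 22). λ = (22 - 0)/(0 - 10) ≡ 22/13 mod 23. 13⁻¹ ≡ 16 (mod 23), so λ ≡ 7.
  x = λ² - 10 - 0 = 49 - 10 ≡ 16; y = λ·(10 - 16) - 0 ≡ 4. → (16, 4)
5G: (16, 4) + (0, 22). λ = (22 - 4)/(0 - 16) ≡ 18/7 mod 23. 7⁻¹ ≡ 10 (mod 23), so λ ≡ 19.
  x = λ² - 16 - 0 = 361 - 16 ≡ 0; y = λ·(16 - 0) - 4 ≡ 1. → (0, 1)
6G: (0, 1) + (0, 22): same x and y₁ ≡ -y₂, so the sum is 𝒪.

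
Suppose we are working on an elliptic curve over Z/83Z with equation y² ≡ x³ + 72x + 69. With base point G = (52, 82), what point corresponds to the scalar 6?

Repeated addition: build up to 6G.
2G: tangent at (52, 82): λ = (3·52² + 72)/(2·82) ≡ 50/81. 81⁻¹ ≡ 41 (mod 83) since 81·41 = 3321 ≡ 1, so λ ≡ 50·41 ≡ 58.
  x = λ² - 52 - 52 = 3364 - 104 ≡ 23; y = λ·(52 - 23) - 82 ≡ 23. → (23, 23)
3G: (23, 23) + (52, 82). λ = (82 - 23)/(52 - 23) ≡ 59/29 mod 83. 29⁻¹ ≡ 63 (mod 83), so λ ≡ 65.
  x = λ² - 23 - 52 = 4225 - 75 ≡ 0; y = λ·(23 - 0) - 23 ≡ 61. → (0, 61)
4G: (0, 61) + (52, 82). λ = (82 - 61)/(52 - 0) ≡ 21/52 mod 83. 52⁻¹ ≡ 8 (mod 83) since 52·8 = 416 ≡ 1, so λ ≡ 2.
  x = λ² - 0 - 52 = 4 - 52 ≡ 35; y = λ·(0 - 35) - 61 ≡ 35. → (35, 35)
5G: (35, 35) + (52, 82). λ = (82 - 35)/(52 - 35) ≡ 47/17 mod 83. 17⁻¹ ≡ 44 (mod 83), so λ ≡ 76.
  x = λ² - 35 - 52 = 5776 - 87 ≡ 45; y = λ·(35 - 45) - 35 ≡ 35. → (45, 35)
6G: (45, 35) + (52, 82). λ = (82 - 35)/(52 - 45) ≡ 47/7 mod 83. 7⁻¹ ≡ 12 (mod 83) since 7·12 = 84 ≡ 1, so λ ≡ 66.
  x = λ² - 45 - 52 = 4356 - 97 ≡ 26; y = λ·(45 - 26) - 35 ≡ 57. → (26, 57)

(26, 57)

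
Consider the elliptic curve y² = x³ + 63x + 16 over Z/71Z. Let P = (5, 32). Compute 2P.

(28, 36)

tangent at (5, 32): λ = (3·5² + 63)/(2·32) ≡ 67/64. 64⁻¹ ≡ 10 (mod 71), so λ ≡ 67·10 ≡ 31.
  x = λ² - 5 - 5 = 961 - 10 ≡ 28; y = λ·(5 - 28) - 32 ≡ 36. → (28, 36)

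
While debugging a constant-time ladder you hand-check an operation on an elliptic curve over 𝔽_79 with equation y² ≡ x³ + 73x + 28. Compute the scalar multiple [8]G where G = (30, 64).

(12, 5)

Double-and-add on 8 = (1000)₂. Start with G = (30, 64) for the leading 1-bit.
double: tangent at (30, 64): λ = (3·30² + 73)/(2·64) ≡ 8/49. 49⁻¹ ≡ 50 (mod 79) since 49·50 = 2450 ≡ 1, so λ ≡ 8·50 ≡ 5.
  x = λ² - 30 - 30 = 25 - 60 ≡ 44; y = λ·(30 - 44) - 64 ≡ 24. → (44, 24)
double: tangent at (44, 24): λ = (3·44² + 73)/(2·24) ≡ 35/48. 48⁻¹ ≡ 28 (mod 79), so λ ≡ 35·28 ≡ 32.
  x = λ² - 44 - 44 = 1024 - 88 ≡ 67; y = λ·(44 - 67) - 24 ≡ 30. → (67, 30)
double: tangent at (67, 30): λ = (3·67² + 73)/(2·30) ≡ 31/60. 60⁻¹ ≡ 54 (mod 79), so λ ≡ 31·54 ≡ 15.
  x = λ² - 67 - 67 = 225 - 134 ≡ 12; y = λ·(67 - 12) - 30 ≡ 5. → (12, 5)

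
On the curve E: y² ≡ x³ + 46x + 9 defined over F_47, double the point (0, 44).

(17, 8)

tangent at (0, 44): λ = (3·0² + 46)/(2·44) ≡ 46/41. 41⁻¹ ≡ 39 (mod 47), so λ ≡ 46·39 ≡ 8.
  x = λ² - 0 - 0 = 64 - 0 ≡ 17; y = λ·(0 - 17) - 44 ≡ 8. → (17, 8)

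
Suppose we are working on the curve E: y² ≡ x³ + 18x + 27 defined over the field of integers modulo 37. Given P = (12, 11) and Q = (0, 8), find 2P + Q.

First 2P:
Repeated addition: build up to 2P.
2P: tangent at (12, 11): λ = (3·12² + 18)/(2·11) ≡ 6/22. 22⁻¹ ≡ 32 (mod 37) since 22·32 = 704 ≡ 1, so λ ≡ 6·32 ≡ 7.
  x = λ² - 12 - 12 = 49 - 24 ≡ 25; y = λ·(12 - 25) - 11 ≡ 9. → (25, 9)
2P = (25, 9).
Finally 2P + Q:
(25, 9) + (0, 8). λ = (8 - 9)/(0 - 25) ≡ 36/12 mod 37. 12⁻¹ ≡ 34 (mod 37), so λ ≡ 3.
  x = λ² - 25 - 0 = 9 - 25 ≡ 21; y = λ·(25 - 21) - 9 ≡ 3. → (21, 3)

(21, 3)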